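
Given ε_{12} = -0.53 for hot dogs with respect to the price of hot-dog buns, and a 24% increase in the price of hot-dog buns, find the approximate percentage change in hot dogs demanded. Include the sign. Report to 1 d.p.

%ΔQ ≈ ε × %ΔP of hot-dog buns = -0.53 × (24%) = -12.7%.

-12.7%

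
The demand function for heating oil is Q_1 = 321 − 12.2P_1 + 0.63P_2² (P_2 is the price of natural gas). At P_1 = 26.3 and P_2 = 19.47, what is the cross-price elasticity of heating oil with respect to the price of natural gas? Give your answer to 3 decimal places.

At P_1 = 26.3 and P_2 = 19.47: Q_1 = 238.961.
∂Q_1/∂P_2 = 1.26P_2 = 1.26(19.47) = 24.5322.
ε = (∂Q_1/∂P_2)(P_2/Q_1) = 24.5322 × (19.47/238.961) ≈ 1.999.
ε > 0: substitutes.

1.999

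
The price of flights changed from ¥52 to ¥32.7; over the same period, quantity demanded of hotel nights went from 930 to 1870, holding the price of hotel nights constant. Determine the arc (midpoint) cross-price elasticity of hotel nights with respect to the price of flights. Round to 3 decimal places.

ΔQ_A = 1870 − 930 = 940; ΔP_B = 32.7 − 52 = -19.3.
Midpoints: Q̄_A = 1400.0, P̄_B = 42.35.
ε = (ΔQ_A/Q̄_A)/(ΔP_B/P̄_B) = (940/1400.0)/(-19.3/42.35) ≈ -1.473.

-1.473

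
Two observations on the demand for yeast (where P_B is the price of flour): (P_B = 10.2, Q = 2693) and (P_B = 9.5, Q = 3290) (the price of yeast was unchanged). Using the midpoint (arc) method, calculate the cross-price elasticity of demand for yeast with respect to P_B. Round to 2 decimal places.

ΔQ_A = 3290 − 2693 = 597; ΔP_B = 9.5 − 10.2 = -0.7.
Midpoints: Q̄_A = 2991.5, P̄_B = 9.85.
ε = (ΔQ_A/Q̄_A)/(ΔP_B/P̄_B) = (597/2991.5)/(-0.7/9.85) ≈ -2.81.
ε < 0: yeast and flour are complements.

-2.81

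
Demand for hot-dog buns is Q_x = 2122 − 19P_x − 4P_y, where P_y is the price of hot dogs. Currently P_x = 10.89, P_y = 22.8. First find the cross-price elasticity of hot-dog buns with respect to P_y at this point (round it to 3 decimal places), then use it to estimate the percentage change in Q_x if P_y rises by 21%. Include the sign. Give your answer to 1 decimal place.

-1.1%

At P_x = 10.89, P_y = 22.8: Q_x = 1823.89.
∂Q_x/∂P_y = -4.
ε = (∂Q_x/∂P_y)(P_y/Q_x) = -4.0000 × 22.8/1823.89 ≈ -0.050.
%ΔQ_x ≈ ε × %ΔP_y = -0.050 × (21%) = -1.1%.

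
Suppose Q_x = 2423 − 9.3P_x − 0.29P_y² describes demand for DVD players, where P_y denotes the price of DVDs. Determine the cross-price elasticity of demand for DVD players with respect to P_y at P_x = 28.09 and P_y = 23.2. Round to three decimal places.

-0.156

At P_x = 28.09 and P_y = 23.2: Q_x = 2005.673.
∂Q_x/∂P_y = -0.58P_y = -0.58(23.2) = -13.4560.
ε = (∂Q_x/∂P_y)(P_y/Q_x) = -13.4560 × (23.2/2005.673) ≈ -0.156.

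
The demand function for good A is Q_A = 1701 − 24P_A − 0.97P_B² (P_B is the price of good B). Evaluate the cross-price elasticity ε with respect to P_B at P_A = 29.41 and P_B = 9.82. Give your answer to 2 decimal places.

-0.21

At P_A = 29.41 and P_B = 9.82: Q_A = 901.621.
∂Q_A/∂P_B = -1.94P_B = -1.94(9.82) = -19.0508.
ε = (∂Q_A/∂P_B)(P_B/Q_A) = -19.0508 × (9.82/901.621) ≈ -0.21.
ε < 0: complements.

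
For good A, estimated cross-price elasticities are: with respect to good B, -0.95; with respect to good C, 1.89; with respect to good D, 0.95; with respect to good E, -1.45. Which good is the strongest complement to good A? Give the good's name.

Complements have ε < 0. The most negative value is -1.45 (good E).

good E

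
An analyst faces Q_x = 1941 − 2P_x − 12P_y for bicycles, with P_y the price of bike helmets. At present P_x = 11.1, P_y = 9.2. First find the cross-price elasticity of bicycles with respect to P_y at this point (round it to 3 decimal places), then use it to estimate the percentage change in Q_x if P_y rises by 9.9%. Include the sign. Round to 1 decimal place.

-0.6%

At P_x = 11.1, P_y = 9.2: Q_x = 1808.4.
∂Q_x/∂P_y = -12.
ε = (∂Q_x/∂P_y)(P_y/Q_x) = -12.0000 × 9.2/1808.4 ≈ -0.061.
%ΔQ_x ≈ ε × %ΔP_y = -0.061 × (9.9%) = -0.6%.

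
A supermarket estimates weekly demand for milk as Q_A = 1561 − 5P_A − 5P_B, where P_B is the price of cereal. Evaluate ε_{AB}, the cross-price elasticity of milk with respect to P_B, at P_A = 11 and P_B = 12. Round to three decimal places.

At P_A = 11 and P_B = 12: Q_A = 1446.
∂Q_A/∂P_B = -5.
ε = (∂Q_A/∂P_B)(P_B/Q_A) = -5 × (12/1446) ≈ -0.041.

-0.041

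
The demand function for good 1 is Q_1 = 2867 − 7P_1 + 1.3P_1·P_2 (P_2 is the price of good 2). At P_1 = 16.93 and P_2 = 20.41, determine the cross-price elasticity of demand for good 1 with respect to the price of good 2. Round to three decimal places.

0.140

At P_1 = 16.93 and P_2 = 20.41: Q_1 = 3197.694.
∂Q_1/∂P_2 = 1.3P_1 = 1.3(16.93) = 22.0090.
ε = (∂Q_1/∂P_2)(P_2/Q_1) = 22.0090 × (20.41/3197.694) ≈ 0.140.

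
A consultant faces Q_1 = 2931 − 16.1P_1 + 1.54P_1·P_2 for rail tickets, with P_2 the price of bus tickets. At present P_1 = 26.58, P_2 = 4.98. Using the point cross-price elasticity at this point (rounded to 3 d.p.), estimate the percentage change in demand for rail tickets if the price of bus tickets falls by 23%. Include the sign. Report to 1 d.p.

-1.7%

At P_1 = 26.58, P_2 = 4.98: Q_1 = 2706.909.
∂Q_1/∂P_2 = 1.54P_1 = 40.9332.
ε = (∂Q_1/∂P_2)(P_2/Q_1) = 40.9332 × 4.98/2706.909 ≈ 0.075.
%ΔQ_1 ≈ ε × %ΔP_2 = 0.075 × (-23%) = -1.7%.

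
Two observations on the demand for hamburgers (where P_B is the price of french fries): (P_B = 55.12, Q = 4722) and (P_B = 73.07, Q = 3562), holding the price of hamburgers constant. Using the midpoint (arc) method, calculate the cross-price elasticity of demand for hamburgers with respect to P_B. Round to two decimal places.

ΔQ_A = 3562 − 4722 = -1160; ΔP_B = 73.07 − 55.12 = 17.95.
Midpoints: Q̄_A = 4142.0, P̄_B = 64.09.
ε = (ΔQ_A/Q̄_A)/(ΔP_B/P̄_B) = (-1160/4142.0)/(17.95/64.09) ≈ -1.00.

-1.00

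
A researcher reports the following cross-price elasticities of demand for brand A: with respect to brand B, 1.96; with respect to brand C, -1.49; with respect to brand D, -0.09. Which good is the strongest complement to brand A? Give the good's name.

Complements have ε < 0. The most negative value is -1.49 (brand C).

brand C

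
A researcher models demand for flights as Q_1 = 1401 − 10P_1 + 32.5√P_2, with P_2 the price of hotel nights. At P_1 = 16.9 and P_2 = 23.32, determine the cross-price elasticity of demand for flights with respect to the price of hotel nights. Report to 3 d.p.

At P_1 = 16.9 and P_2 = 23.32: Q_1 = 1388.945.
∂Q_1/∂P_2 = 32.5/(2√P_2) = 32.5/(2√23.32) = 3.3650.
ε = (∂Q_1/∂P_2)(P_2/Q_1) = 3.3650 × (23.32/1388.945) ≈ 0.056.
ε > 0: substitutes.

0.056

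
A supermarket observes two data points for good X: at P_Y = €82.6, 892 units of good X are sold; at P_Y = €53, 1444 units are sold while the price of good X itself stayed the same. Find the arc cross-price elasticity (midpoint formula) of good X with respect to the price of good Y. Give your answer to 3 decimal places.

ΔQ_X = 1444 − 892 = 552; ΔP_Y = 53 − 82.6 = -29.6.
Midpoints: Q̄_X = 1168.0, P̄_Y = 67.80.
ε = (ΔQ_X/Q̄_X)/(ΔP_Y/P̄_Y) = (552/1168.0)/(-29.6/67.80) ≈ -1.083.

-1.083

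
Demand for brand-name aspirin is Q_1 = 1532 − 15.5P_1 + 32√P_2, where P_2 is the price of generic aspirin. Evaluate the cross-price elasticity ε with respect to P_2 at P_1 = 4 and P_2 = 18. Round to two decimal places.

0.04

At P_1 = 4 and P_2 = 18: Q_1 = 1605.765.
∂Q_1/∂P_2 = 32/(2√P_2) = 32/(2√18) = 3.7712.
ε = (∂Q_1/∂P_2)(P_2/Q_1) = 3.7712 × (18/1605.765) ≈ 0.04.
ε > 0: substitutes.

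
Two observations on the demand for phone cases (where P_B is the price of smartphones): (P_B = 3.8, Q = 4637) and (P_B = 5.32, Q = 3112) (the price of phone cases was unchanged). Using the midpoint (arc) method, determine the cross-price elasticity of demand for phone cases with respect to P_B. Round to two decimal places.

-1.18

ΔQ_A = 3112 − 4637 = -1525; ΔP_B = 5.32 − 3.8 = 1.52.
Midpoints: Q̄_A = 3874.5, P̄_B = 4.56.
ε = (ΔQ_A/Q̄_A)/(ΔP_B/P̄_B) = (-1525/3874.5)/(1.52/4.56) ≈ -1.18.
ε < 0: phone cases and smartphones are complements.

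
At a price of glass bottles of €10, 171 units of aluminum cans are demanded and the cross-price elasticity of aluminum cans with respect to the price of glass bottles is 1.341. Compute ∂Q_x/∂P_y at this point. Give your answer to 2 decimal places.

ε = (∂Q_x/∂P_y)·(P_y/Q_x) ⇒ ∂Q_x/∂P_y = ε·Q_x/P_y = 1.341 × 171/10 ≈ 22.93.

22.93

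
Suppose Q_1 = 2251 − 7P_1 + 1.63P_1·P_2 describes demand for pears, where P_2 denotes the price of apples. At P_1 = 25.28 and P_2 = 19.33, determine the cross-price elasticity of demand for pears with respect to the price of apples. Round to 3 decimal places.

At P_1 = 25.28 and P_2 = 19.33: Q_1 = 2870.560.
∂Q_1/∂P_2 = 1.63P_1 = 1.63(25.28) = 41.2064.
ε = (∂Q_1/∂P_2)(P_2/Q_1) = 41.2064 × (19.33/2870.560) ≈ 0.277.
ε > 0: substitutes.

0.277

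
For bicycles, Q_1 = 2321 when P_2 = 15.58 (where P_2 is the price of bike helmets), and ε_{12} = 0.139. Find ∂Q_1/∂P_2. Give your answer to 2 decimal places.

20.71

ε = (∂Q_1/∂P_2)·(P_2/Q_1) ⇒ ∂Q_1/∂P_2 = ε·Q_1/P_2 = 0.139 × 2321/15.58 ≈ 20.71.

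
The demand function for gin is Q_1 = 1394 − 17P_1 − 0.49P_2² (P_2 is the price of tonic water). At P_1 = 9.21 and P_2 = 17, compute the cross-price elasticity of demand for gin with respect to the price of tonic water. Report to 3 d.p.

-0.258

At P_1 = 9.21 and P_2 = 17: Q_1 = 1095.82.
∂Q_1/∂P_2 = -0.98P_2 = -0.98(17) = -16.6600.
ε = (∂Q_1/∂P_2)(P_2/Q_1) = -16.6600 × (17/1095.82) ≈ -0.258.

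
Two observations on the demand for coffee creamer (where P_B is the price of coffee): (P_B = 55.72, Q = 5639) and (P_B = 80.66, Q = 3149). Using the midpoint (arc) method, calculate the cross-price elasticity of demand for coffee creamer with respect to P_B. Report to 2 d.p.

-1.55

ΔQ_A = 3149 − 5639 = -2490; ΔP_B = 80.66 − 55.72 = 24.94.
Midpoints: Q̄_A = 4394.0, P̄_B = 68.19.
ε = (ΔQ_A/Q̄_A)/(ΔP_B/P̄_B) = (-2490/4394.0)/(24.94/68.19) ≈ -1.55.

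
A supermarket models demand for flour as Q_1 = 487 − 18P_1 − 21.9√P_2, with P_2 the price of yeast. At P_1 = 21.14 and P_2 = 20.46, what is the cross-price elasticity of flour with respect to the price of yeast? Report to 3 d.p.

At P_1 = 21.14 and P_2 = 20.46: Q_1 = 7.420.
∂Q_1/∂P_2 = -21.9/(2√P_2) = -21.9/(2√20.46) = -2.4208.
ε = (∂Q_1/∂P_2)(P_2/Q_1) = -2.4208 × (20.46/7.420) ≈ -6.675.

-6.675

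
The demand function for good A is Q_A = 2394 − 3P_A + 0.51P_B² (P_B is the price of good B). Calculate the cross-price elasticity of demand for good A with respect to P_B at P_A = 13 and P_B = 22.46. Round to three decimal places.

0.197

At P_A = 13 and P_B = 22.46: Q_A = 2612.270.
∂Q_A/∂P_B = 1.02P_B = 1.02(22.46) = 22.9092.
ε = (∂Q_A/∂P_B)(P_B/Q_A) = 22.9092 × (22.46/2612.270) ≈ 0.197.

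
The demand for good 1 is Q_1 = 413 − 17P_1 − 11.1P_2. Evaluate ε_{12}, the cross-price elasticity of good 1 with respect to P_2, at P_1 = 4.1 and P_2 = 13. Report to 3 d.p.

-0.725

At P_1 = 4.1 and P_2 = 13: Q_1 = 199.
∂Q_1/∂P_2 = -11.1.
ε = (∂Q_1/∂P_2)(P_2/Q_1) = -11.1 × (13/199) ≈ -0.725.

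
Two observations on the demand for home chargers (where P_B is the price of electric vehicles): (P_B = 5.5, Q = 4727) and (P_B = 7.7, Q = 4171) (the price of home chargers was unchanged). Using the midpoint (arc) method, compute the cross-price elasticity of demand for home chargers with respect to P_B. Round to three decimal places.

ΔQ_A = 4171 − 4727 = -556; ΔP_B = 7.7 − 5.5 = 2.2.
Midpoints: Q̄_A = 4449.0, P̄_B = 6.60.
ε = (ΔQ_A/Q̄_A)/(ΔP_B/P̄_B) = (-556/4449.0)/(2.2/6.60) ≈ -0.375.

-0.375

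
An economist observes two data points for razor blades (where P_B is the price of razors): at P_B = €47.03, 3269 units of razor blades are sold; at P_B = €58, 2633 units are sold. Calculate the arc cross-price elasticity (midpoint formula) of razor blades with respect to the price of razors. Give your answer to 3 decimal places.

-1.032

ΔQ_A = 2633 − 3269 = -636; ΔP_B = 58 − 47.03 = 10.97.
Midpoints: Q̄_A = 2951.0, P̄_B = 52.52.
ε = (ΔQ_A/Q̄_A)/(ΔP_B/P̄_B) = (-636/2951.0)/(10.97/52.52) ≈ -1.032.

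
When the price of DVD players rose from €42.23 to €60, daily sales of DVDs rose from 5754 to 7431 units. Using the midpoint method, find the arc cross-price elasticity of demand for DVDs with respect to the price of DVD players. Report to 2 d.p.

ΔQ_A = 7431 − 5754 = 1677; ΔP_B = 60 − 42.23 = 17.77.
Midpoints: Q̄_A = 6592.5, P̄_B = 51.11.
ε = (ΔQ_A/Q̄_A)/(ΔP_B/P̄_B) = (1677/6592.5)/(17.77/51.11) ≈ 0.73.
ε > 0: DVDs and DVD players are substitutes.

0.73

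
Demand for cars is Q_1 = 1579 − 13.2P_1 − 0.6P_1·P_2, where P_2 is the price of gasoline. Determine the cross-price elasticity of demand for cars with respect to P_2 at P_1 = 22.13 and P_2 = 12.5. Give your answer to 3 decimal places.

At P_1 = 22.13 and P_2 = 12.5: Q_1 = 1120.909.
∂Q_1/∂P_2 = -0.6P_1 = -0.6(22.13) = -13.2780.
ε = (∂Q_1/∂P_2)(P_2/Q_1) = -13.2780 × (12.5/1120.909) ≈ -0.148.

-0.148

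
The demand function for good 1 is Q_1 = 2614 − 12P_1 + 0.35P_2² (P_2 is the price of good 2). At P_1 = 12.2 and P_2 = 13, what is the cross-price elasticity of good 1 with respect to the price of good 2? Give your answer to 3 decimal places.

At P_1 = 12.2 and P_2 = 13: Q_1 = 2526.75.
∂Q_1/∂P_2 = 0.7P_2 = 0.7(13) = 9.1000.
ε = (∂Q_1/∂P_2)(P_2/Q_1) = 9.1000 × (13/2526.75) ≈ 0.047.

0.047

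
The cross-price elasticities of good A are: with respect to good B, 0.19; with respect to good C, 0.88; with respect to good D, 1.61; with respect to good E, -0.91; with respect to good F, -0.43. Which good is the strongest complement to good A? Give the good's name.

Complements have ε < 0. The most negative value is -0.91 (good E).

good E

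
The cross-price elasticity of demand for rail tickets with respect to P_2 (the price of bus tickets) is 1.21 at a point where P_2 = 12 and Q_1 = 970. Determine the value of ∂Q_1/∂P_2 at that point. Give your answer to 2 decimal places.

ε = (∂Q_1/∂P_2)·(P_2/Q_1) ⇒ ∂Q_1/∂P_2 = ε·Q_1/P_2 = 1.21 × 970/12 ≈ 97.81.

97.81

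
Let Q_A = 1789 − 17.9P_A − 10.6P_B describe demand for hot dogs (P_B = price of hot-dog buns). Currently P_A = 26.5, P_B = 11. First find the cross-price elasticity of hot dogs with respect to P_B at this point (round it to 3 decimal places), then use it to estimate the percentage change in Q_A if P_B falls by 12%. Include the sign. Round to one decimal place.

1.2%

At P_A = 26.5, P_B = 11: Q_A = 1198.05.
∂Q_A/∂P_B = -10.6.
ε = (∂Q_A/∂P_B)(P_B/Q_A) = -10.6000 × 11/1198.05 ≈ -0.097.
%ΔQ_A ≈ ε × %ΔP_B = -0.097 × (-12%) = 1.2%.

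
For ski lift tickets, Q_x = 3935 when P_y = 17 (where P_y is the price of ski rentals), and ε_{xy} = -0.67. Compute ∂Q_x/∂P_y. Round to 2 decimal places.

-155.09

ε = (∂Q_x/∂P_y)·(P_y/Q_x) ⇒ ∂Q_x/∂P_y = ε·Q_x/P_y = -0.67 × 3935/17 ≈ -155.09.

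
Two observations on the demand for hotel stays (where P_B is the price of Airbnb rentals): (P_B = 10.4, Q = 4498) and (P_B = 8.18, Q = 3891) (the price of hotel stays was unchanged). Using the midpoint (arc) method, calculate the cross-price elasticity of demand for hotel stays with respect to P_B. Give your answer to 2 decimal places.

ΔQ_A = 3891 − 4498 = -607; ΔP_B = 8.18 − 10.4 = -2.22.
Midpoints: Q̄_A = 4194.5, P̄_B = 9.29.
ε = (ΔQ_A/Q̄_A)/(ΔP_B/P̄_B) = (-607/4194.5)/(-2.22/9.29) ≈ 0.61.

0.61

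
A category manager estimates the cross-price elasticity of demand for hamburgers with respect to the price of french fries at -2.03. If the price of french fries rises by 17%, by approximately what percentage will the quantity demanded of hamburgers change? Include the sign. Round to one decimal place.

-34.5%

%ΔQ ≈ ε × %ΔP of french fries = -2.03 × (17%) = -34.5%.
Demand for hamburgers falls by about 34.5%.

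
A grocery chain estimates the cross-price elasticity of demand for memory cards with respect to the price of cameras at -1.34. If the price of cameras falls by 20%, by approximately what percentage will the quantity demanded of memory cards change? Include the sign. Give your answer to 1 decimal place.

26.8%

%ΔQ ≈ ε × %ΔP of cameras = -1.34 × (-20%) = 26.8%.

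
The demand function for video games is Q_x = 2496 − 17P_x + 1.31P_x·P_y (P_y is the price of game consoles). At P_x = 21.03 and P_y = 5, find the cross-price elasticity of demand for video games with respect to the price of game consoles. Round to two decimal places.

0.06

At P_x = 21.03 and P_y = 5: Q_x = 2276.236.
∂Q_x/∂P_y = 1.31P_x = 1.31(21.03) = 27.5493.
ε = (∂Q_x/∂P_y)(P_y/Q_x) = 27.5493 × (5/2276.236) ≈ 0.06.
ε > 0: substitutes.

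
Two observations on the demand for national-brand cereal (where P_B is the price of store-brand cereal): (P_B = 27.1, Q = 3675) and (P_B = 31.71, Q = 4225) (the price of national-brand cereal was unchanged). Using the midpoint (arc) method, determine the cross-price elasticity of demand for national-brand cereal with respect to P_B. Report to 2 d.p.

0.89

ΔQ_A = 4225 − 3675 = 550; ΔP_B = 31.71 − 27.1 = 4.61.
Midpoints: Q̄_A = 3950.0, P̄_B = 29.41.
ε = (ΔQ_A/Q̄_A)/(ΔP_B/P̄_B) = (550/3950.0)/(4.61/29.41) ≈ 0.89.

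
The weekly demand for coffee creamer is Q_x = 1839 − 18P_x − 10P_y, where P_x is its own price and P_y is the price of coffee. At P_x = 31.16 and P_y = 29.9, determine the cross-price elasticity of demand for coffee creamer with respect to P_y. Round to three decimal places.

At P_x = 31.16 and P_y = 29.9: Q_x = 979.12.
∂Q_x/∂P_y = -10.
ε = (∂Q_x/∂P_y)(P_y/Q_x) = -10 × (29.9/979.12) ≈ -0.305.

-0.305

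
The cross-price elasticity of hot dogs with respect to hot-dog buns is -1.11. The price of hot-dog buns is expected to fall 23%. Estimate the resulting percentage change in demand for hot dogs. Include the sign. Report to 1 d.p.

25.5%

%ΔQ ≈ ε × %ΔP of hot-dog buns = -1.11 × (-23%) = 25.5%.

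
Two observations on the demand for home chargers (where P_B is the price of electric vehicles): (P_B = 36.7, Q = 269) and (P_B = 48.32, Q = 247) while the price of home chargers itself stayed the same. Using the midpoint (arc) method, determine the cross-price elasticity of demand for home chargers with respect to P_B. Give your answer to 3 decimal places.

-0.312

ΔQ_A = 247 − 269 = -22; ΔP_B = 48.32 − 36.7 = 11.62.
Midpoints: Q̄_A = 258.0, P̄_B = 42.51.
ε = (ΔQ_A/Q̄_A)/(ΔP_B/P̄_B) = (-22/258.0)/(11.62/42.51) ≈ -0.312.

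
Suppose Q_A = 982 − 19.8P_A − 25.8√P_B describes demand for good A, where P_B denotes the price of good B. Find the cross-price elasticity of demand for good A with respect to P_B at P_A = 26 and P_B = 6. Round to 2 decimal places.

At P_A = 26 and P_B = 6: Q_A = 404.003.
∂Q_A/∂P_B = -25.8/(2√P_B) = -25.8/(2√6) = -5.2664.
ε = (∂Q_A/∂P_B)(P_B/Q_A) = -5.2664 × (6/404.003) ≈ -0.08.

-0.08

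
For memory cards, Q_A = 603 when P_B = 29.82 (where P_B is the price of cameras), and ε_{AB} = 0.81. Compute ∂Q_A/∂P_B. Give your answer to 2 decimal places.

ε = (∂Q_A/∂P_B)·(P_B/Q_A) ⇒ ∂Q_A/∂P_B = ε·Q_A/P_B = 0.81 × 603/29.82 ≈ 16.38.

16.38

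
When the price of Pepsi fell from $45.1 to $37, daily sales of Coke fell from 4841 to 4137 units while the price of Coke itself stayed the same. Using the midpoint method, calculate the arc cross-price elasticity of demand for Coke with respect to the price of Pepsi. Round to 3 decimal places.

0.795

ΔQ_A = 4137 − 4841 = -704; ΔP_B = 37 − 45.1 = -8.1.
Midpoints: Q̄_A = 4489.0, P̄_B = 41.05.
ε = (ΔQ_A/Q̄_A)/(ΔP_B/P̄_B) = (-704/4489.0)/(-8.1/41.05) ≈ 0.795.
ε > 0: Coke and Pepsi are substitutes.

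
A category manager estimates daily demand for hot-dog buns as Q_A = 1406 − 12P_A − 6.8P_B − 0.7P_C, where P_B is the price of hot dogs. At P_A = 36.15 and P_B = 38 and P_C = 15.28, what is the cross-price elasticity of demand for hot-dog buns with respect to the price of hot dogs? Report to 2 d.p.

At P_A = 36.15 and P_B = 38 and P_C = 15.28: Q_A = 703.104.
∂Q_A/∂P_B = -6.8.
ε = (∂Q_A/∂P_B)(P_B/Q_A) = -6.8 × (38/703.104) ≈ -0.37.

-0.37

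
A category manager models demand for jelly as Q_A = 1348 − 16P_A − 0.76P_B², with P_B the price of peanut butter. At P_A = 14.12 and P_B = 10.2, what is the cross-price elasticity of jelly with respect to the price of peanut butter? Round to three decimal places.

At P_A = 14.12 and P_B = 10.2: Q_A = 1043.010.
∂Q_A/∂P_B = -1.52P_B = -1.52(10.2) = -15.5040.
ε = (∂Q_A/∂P_B)(P_B/Q_A) = -15.5040 × (10.2/1043.010) ≈ -0.152.

-0.152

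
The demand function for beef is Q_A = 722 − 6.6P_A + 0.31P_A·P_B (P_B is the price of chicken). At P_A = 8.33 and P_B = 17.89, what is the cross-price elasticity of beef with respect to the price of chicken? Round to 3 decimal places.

0.065

At P_A = 8.33 and P_B = 17.89: Q_A = 713.219.
∂Q_A/∂P_B = 0.31P_A = 0.31(8.33) = 2.5823.
ε = (∂Q_A/∂P_B)(P_B/Q_A) = 2.5823 × (17.89/713.219) ≈ 0.065.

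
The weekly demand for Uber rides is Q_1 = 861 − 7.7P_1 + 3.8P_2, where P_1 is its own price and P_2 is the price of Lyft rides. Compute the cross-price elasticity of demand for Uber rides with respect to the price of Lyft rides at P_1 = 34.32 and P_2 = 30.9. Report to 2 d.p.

At P_1 = 34.32 and P_2 = 30.9: Q_1 = 714.156.
∂Q_1/∂P_2 = 3.8.
ε = (∂Q_1/∂P_2)(P_2/Q_1) = 3.8 × (30.9/714.156) ≈ 0.16.

0.16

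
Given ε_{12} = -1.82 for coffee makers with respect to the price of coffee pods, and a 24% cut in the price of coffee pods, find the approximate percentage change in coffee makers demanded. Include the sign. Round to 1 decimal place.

43.7%

%ΔQ ≈ ε × %ΔP of coffee pods = -1.82 × (-24%) = 43.7%.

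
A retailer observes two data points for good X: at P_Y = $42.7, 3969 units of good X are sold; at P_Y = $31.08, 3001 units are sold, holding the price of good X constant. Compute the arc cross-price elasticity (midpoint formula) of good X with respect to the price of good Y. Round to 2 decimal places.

ΔQ_X = 3001 − 3969 = -968; ΔP_Y = 31.08 − 42.7 = -11.62.
Midpoints: Q̄_X = 3485.0, P̄_Y = 36.89.
ε = (ΔQ_X/Q̄_X)/(ΔP_Y/P̄_Y) = (-968/3485.0)/(-11.62/36.89) ≈ 0.88.

0.88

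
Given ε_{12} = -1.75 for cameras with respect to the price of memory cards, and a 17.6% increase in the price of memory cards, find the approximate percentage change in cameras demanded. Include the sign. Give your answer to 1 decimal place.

%ΔQ ≈ ε × %ΔP of memory cards = -1.75 × (17.6%) = -30.8%.
Demand for cameras falls by about 30.8%.

-30.8%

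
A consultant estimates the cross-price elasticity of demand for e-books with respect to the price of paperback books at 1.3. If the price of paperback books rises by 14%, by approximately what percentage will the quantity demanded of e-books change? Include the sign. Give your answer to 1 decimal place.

%ΔQ ≈ ε × %ΔP of paperback books = 1.3 × (14%) = 18.2%.

18.2%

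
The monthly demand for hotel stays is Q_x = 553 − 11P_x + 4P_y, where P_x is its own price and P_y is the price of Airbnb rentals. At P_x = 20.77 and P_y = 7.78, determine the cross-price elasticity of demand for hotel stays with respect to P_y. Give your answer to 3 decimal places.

At P_x = 20.77 and P_y = 7.78: Q_x = 355.65.
∂Q_x/∂P_y = 4.
ε = (∂Q_x/∂P_y)(P_y/Q_x) = 4 × (7.78/355.65) ≈ 0.088.

0.088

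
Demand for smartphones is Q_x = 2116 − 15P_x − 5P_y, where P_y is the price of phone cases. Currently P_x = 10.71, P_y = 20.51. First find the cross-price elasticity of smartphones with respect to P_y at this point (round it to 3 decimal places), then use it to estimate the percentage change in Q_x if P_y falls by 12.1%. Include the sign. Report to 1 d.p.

At P_x = 10.71, P_y = 20.51: Q_x = 1852.8.
∂Q_x/∂P_y = -5.
ε = (∂Q_x/∂P_y)(P_y/Q_x) = -5.0000 × 20.51/1852.8 ≈ -0.055.
%ΔQ_x ≈ ε × %ΔP_y = -0.055 × (-12.1%) = 0.7%.

0.7%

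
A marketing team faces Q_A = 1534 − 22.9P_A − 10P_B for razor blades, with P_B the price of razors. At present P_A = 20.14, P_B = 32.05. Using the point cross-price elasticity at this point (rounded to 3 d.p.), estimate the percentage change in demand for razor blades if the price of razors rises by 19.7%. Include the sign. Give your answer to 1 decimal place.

At P_A = 20.14, P_B = 32.05: Q_A = 752.294.
∂Q_A/∂P_B = -10.
ε = (∂Q_A/∂P_B)(P_B/Q_A) = -10.0000 × 32.05/752.294 ≈ -0.426.
%ΔQ_A ≈ ε × %ΔP_B = -0.426 × (19.7%) = -8.4%.

-8.4%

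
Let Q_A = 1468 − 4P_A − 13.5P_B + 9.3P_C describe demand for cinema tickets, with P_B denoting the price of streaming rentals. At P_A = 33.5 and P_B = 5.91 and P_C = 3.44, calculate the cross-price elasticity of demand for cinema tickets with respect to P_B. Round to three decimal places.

At P_A = 33.5 and P_B = 5.91 and P_C = 3.44: Q_A = 1286.207.
∂Q_A/∂P_B = -13.5.
ε = (∂Q_A/∂P_B)(P_B/Q_A) = -13.5 × (5.91/1286.207) ≈ -0.062.
Since ε < 0, cinema tickets and streaming rentals are complements.

-0.062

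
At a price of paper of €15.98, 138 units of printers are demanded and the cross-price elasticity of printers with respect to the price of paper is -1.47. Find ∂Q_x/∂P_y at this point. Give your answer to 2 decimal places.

ε = (∂Q_x/∂P_y)·(P_y/Q_x) ⇒ ∂Q_x/∂P_y = ε·Q_x/P_y = -1.47 × 138/15.98 ≈ -12.69.

-12.69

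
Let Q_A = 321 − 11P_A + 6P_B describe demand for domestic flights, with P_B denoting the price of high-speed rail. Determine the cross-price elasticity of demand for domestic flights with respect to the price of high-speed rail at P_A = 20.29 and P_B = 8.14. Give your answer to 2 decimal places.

At P_A = 20.29 and P_B = 8.14: Q_A = 146.65.
∂Q_A/∂P_B = 6.
ε = (∂Q_A/∂P_B)(P_B/Q_A) = 6 × (8.14/146.65) ≈ 0.33.

0.33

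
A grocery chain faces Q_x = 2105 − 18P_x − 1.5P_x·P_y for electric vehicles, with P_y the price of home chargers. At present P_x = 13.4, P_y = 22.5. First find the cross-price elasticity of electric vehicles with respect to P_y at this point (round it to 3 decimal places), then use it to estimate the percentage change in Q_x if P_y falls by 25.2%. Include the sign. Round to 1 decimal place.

8.1%

At P_x = 13.4, P_y = 22.5: Q_x = 1411.55.
∂Q_x/∂P_y = -1.5P_x = -20.1000.
ε = (∂Q_x/∂P_y)(P_y/Q_x) = -20.1000 × 22.5/1411.55 ≈ -0.320.
%ΔQ_x ≈ ε × %ΔP_y = -0.320 × (-25.2%) = 8.1%.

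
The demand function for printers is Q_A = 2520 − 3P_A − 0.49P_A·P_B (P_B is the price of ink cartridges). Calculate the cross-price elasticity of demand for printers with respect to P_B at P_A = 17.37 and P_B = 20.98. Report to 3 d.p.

-0.078

At P_A = 17.37 and P_B = 20.98: Q_A = 2289.323.
∂Q_A/∂P_B = -0.49P_A = -0.49(17.37) = -8.5113.
ε = (∂Q_A/∂P_B)(P_B/Q_A) = -8.5113 × (20.98/2289.323) ≈ -0.078.
ε < 0: complements.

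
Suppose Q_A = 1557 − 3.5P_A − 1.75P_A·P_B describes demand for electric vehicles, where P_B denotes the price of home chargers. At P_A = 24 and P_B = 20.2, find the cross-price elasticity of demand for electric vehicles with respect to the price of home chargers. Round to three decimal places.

-1.358

At P_A = 24 and P_B = 20.2: Q_A = 624.6.
∂Q_A/∂P_B = -1.75P_A = -1.75(24) = -42.0000.
ε = (∂Q_A/∂P_B)(P_B/Q_A) = -42.0000 × (20.2/624.6) ≈ -1.358.
ε < 0: complements.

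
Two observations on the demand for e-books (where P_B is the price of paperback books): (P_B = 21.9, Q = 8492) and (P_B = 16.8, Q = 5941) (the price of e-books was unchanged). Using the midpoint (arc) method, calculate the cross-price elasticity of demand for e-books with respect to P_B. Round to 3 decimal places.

1.341

ΔQ_A = 5941 − 8492 = -2551; ΔP_B = 16.8 − 21.9 = -5.1.
Midpoints: Q̄_A = 7216.5, P̄_B = 19.35.
ε = (ΔQ_A/Q̄_A)/(ΔP_B/P̄_B) = (-2551/7216.5)/(-5.1/19.35) ≈ 1.341.
ε > 0: e-books and paperback books are substitutes.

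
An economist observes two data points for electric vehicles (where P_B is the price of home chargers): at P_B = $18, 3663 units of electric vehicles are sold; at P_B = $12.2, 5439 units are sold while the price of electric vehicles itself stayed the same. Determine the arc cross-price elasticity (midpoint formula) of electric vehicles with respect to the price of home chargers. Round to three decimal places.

-1.016

ΔQ_A = 5439 − 3663 = 1776; ΔP_B = 12.2 − 18 = -5.8.
Midpoints: Q̄_A = 4551.0, P̄_B = 15.10.
ε = (ΔQ_A/Q̄_A)/(ΔP_B/P̄_B) = (1776/4551.0)/(-5.8/15.10) ≈ -1.016.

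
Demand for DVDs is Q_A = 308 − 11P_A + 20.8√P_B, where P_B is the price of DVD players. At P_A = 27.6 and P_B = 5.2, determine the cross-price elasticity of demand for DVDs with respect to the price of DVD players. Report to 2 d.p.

0.46

At P_A = 27.6 and P_B = 5.2: Q_A = 51.831.
∂Q_A/∂P_B = 20.8/(2√P_B) = 20.8/(2√5.2) = 4.5607.
ε = (∂Q_A/∂P_B)(P_B/Q_A) = 4.5607 × (5.2/51.831) ≈ 0.46.
ε > 0: substitutes.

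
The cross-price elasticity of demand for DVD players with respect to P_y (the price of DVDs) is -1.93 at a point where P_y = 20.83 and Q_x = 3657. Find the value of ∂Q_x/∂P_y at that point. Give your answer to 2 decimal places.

-338.84

ε = (∂Q_x/∂P_y)·(P_y/Q_x) ⇒ ∂Q_x/∂P_y = ε·Q_x/P_y = -1.93 × 3657/20.83 ≈ -338.84.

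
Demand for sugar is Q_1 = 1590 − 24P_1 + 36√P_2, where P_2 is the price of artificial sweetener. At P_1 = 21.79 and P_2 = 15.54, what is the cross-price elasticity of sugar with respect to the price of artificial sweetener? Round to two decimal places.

0.06

At P_1 = 21.79 and P_2 = 15.54: Q_1 = 1208.955.
∂Q_1/∂P_2 = 36/(2√P_2) = 36/(2√15.54) = 4.5661.
ε = (∂Q_1/∂P_2)(P_2/Q_1) = 4.5661 × (15.54/1208.955) ≈ 0.06.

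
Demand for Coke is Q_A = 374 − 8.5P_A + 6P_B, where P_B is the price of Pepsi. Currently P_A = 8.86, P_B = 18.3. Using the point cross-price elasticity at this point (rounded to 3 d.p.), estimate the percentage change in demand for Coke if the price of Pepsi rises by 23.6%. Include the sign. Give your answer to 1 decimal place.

6.3%

At P_A = 8.86, P_B = 18.3: Q_A = 408.49.
∂Q_A/∂P_B = 6.
ε = (∂Q_A/∂P_B)(P_B/Q_A) = 6.0000 × 18.3/408.49 ≈ 0.269.
%ΔQ_A ≈ ε × %ΔP_B = 0.269 × (23.6%) = 6.3%.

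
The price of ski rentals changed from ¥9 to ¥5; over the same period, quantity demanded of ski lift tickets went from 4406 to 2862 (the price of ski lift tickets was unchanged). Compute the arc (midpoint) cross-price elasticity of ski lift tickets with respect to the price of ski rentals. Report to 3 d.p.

0.744

ΔQ_A = 2862 − 4406 = -1544; ΔP_B = 5 − 9 = -4.
Midpoints: Q̄_A = 3634.0, P̄_B = 7.00.
ε = (ΔQ_A/Q̄_A)/(ΔP_B/P̄_B) = (-1544/3634.0)/(-4/7.00) ≈ 0.744.
ε > 0: ski lift tickets and ski rentals are substitutes.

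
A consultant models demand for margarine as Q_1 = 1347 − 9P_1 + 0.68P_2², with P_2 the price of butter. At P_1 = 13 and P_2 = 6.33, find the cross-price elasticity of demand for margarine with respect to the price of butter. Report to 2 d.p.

At P_1 = 13 and P_2 = 6.33: Q_1 = 1257.247.
∂Q_1/∂P_2 = 1.36P_2 = 1.36(6.33) = 8.6088.
ε = (∂Q_1/∂P_2)(P_2/Q_1) = 8.6088 × (6.33/1257.247) ≈ 0.04.
ε > 0: substitutes.

0.04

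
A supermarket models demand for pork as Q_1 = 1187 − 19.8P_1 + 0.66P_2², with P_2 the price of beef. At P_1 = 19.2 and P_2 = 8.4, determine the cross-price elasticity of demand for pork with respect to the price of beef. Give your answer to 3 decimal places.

At P_1 = 19.2 and P_2 = 8.4: Q_1 = 853.410.
∂Q_1/∂P_2 = 1.32P_2 = 1.32(8.4) = 11.0880.
ε = (∂Q_1/∂P_2)(P_2/Q_1) = 11.0880 × (8.4/853.410) ≈ 0.109.
ε > 0: substitutes.

0.109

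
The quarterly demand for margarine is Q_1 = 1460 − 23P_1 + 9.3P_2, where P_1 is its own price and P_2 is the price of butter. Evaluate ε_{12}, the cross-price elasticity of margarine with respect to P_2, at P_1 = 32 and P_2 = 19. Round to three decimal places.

0.196

At P_1 = 32 and P_2 = 19: Q_1 = 900.7.
∂Q_1/∂P_2 = 9.3.
ε = (∂Q_1/∂P_2)(P_2/Q_1) = 9.3 × (19/900.7) ≈ 0.196.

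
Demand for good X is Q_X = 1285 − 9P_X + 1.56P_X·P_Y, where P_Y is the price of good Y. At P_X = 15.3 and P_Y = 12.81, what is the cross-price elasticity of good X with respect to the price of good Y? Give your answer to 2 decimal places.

At P_X = 15.3 and P_Y = 12.81: Q_X = 1453.049.
∂Q_X/∂P_Y = 1.56P_X = 1.56(15.3) = 23.8680.
ε = (∂Q_X/∂P_Y)(P_Y/Q_X) = 23.8680 × (12.81/1453.049) ≈ 0.21.

0.21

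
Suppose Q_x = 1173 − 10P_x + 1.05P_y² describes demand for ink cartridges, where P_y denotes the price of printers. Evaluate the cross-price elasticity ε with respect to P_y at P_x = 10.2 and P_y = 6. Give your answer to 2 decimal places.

At P_x = 10.2 and P_y = 6: Q_x = 1108.8.
∂Q_x/∂P_y = 2.1P_y = 2.1(6) = 12.6000.
ε = (∂Q_x/∂P_y)(P_y/Q_x) = 12.6000 × (6/1108.8) ≈ 0.07.

0.07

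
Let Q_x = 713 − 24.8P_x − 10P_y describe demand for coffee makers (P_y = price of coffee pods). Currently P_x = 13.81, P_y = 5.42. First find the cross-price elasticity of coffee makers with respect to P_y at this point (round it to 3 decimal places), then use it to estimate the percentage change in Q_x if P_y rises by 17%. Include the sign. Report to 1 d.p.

-2.9%

At P_x = 13.81, P_y = 5.42: Q_x = 316.312.
∂Q_x/∂P_y = -10.
ε = (∂Q_x/∂P_y)(P_y/Q_x) = -10.0000 × 5.42/316.312 ≈ -0.171.
%ΔQ_x ≈ ε × %ΔP_y = -0.171 × (17%) = -2.9%.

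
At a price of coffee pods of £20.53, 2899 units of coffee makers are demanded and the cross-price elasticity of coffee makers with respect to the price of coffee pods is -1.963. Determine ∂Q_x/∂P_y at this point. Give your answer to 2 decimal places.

-277.19

ε = (∂Q_x/∂P_y)·(P_y/Q_x) ⇒ ∂Q_x/∂P_y = ε·Q_x/P_y = -1.963 × 2899/20.53 ≈ -277.19.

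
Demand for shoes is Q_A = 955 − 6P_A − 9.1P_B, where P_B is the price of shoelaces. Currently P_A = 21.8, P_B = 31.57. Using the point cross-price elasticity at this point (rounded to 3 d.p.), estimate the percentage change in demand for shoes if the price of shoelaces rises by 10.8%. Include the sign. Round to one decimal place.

At P_A = 21.8, P_B = 31.57: Q_A = 536.913.
∂Q_A/∂P_B = -9.1.
ε = (∂Q_A/∂P_B)(P_B/Q_A) = -9.1000 × 31.57/536.913 ≈ -0.535.
%ΔQ_A ≈ ε × %ΔP_B = -0.535 × (10.8%) = -5.8%.

-5.8%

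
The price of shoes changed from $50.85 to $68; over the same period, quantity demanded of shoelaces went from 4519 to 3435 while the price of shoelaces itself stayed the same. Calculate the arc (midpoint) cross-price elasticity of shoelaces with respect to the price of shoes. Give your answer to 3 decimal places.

-0.944

ΔQ_A = 3435 − 4519 = -1084; ΔP_B = 68 − 50.85 = 17.15.
Midpoints: Q̄_A = 3977.0, P̄_B = 59.42.
ε = (ΔQ_A/Q̄_A)/(ΔP_B/P̄_B) = (-1084/3977.0)/(17.15/59.42) ≈ -0.944.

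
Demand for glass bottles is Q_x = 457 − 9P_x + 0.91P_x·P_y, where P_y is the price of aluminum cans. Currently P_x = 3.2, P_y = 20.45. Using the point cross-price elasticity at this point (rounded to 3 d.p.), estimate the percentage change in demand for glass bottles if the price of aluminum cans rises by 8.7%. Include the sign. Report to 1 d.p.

1.1%

At P_x = 3.2, P_y = 20.45: Q_x = 487.750.
∂Q_x/∂P_y = 0.91P_x = 2.9120.
ε = (∂Q_x/∂P_y)(P_y/Q_x) = 2.9120 × 20.45/487.750 ≈ 0.122.
%ΔQ_x ≈ ε × %ΔP_y = 0.122 × (8.7%) = 1.1%.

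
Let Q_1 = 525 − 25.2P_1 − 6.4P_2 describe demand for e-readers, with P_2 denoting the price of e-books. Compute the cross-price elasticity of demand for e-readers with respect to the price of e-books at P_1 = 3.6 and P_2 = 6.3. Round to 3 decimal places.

-0.102

At P_1 = 3.6 and P_2 = 6.3: Q_1 = 393.96.
∂Q_1/∂P_2 = -6.4.
ε = (∂Q_1/∂P_2)(P_2/Q_1) = -6.4 × (6.3/393.96) ≈ -0.102.
Since ε < 0, e-readers and e-books are complements.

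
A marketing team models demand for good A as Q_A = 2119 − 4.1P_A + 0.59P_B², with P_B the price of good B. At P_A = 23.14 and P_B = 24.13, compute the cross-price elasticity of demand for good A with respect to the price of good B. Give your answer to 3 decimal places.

0.290

At P_A = 23.14 and P_B = 24.13: Q_A = 2367.658.
∂Q_A/∂P_B = 1.18P_B = 1.18(24.13) = 28.4734.
ε = (∂Q_A/∂P_B)(P_B/Q_A) = 28.4734 × (24.13/2367.658) ≈ 0.290.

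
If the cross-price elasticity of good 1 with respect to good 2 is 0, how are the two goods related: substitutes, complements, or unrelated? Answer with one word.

unrelated

ε = 0: demand for good 1 does not respond to good 2's price; the goods are unrelated.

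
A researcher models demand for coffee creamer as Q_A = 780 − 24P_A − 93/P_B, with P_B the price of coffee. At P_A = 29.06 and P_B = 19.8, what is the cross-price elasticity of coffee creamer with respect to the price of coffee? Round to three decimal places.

At P_A = 29.06 and P_B = 19.8: Q_A = 77.863.
∂Q_A/∂P_B = 93/P_B² = 0.2372.
ε = (∂Q_A/∂P_B)(P_B/Q_A) = 0.2372 × (19.8/77.863) ≈ 0.060.
ε > 0: substitutes.

0.060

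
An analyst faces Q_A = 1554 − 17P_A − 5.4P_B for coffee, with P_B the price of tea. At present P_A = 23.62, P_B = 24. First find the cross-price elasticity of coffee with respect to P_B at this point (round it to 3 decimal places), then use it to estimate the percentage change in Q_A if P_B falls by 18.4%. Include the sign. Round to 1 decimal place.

At P_A = 23.62, P_B = 24: Q_A = 1022.86.
∂Q_A/∂P_B = -5.4.
ε = (∂Q_A/∂P_B)(P_B/Q_A) = -5.4000 × 24/1022.86 ≈ -0.127.
%ΔQ_A ≈ ε × %ΔP_B = -0.127 × (-18.4%) = 2.3%.

2.3%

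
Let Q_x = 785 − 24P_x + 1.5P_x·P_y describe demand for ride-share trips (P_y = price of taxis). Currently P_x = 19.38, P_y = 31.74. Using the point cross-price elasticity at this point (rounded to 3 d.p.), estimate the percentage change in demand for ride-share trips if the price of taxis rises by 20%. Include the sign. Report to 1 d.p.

14.9%

At P_x = 19.38, P_y = 31.74: Q_x = 1242.562.
∂Q_x/∂P_y = 1.5P_x = 29.0700.
ε = (∂Q_x/∂P_y)(P_y/Q_x) = 29.0700 × 31.74/1242.562 ≈ 0.743.
%ΔQ_x ≈ ε × %ΔP_y = 0.743 × (20%) = 14.9%.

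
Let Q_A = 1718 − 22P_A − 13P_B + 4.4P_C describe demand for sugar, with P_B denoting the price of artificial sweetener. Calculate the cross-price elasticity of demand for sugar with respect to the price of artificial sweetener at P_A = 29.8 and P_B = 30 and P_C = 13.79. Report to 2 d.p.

-0.53

At P_A = 29.8 and P_B = 30 and P_C = 13.79: Q_A = 733.076.
∂Q_A/∂P_B = -13.
ε = (∂Q_A/∂P_B)(P_B/Q_A) = -13 × (30/733.076) ≈ -0.53.
Since ε < 0, sugar and artificial sweetener are complements.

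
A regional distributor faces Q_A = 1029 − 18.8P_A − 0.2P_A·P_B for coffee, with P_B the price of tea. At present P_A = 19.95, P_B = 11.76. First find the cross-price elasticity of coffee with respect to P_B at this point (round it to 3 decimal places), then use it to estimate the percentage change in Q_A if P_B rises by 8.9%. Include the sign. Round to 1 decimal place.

At P_A = 19.95, P_B = 11.76: Q_A = 607.018.
∂Q_A/∂P_B = -0.2P_A = -3.9900.
ε = (∂Q_A/∂P_B)(P_B/Q_A) = -3.9900 × 11.76/607.018 ≈ -0.077.
%ΔQ_A ≈ ε × %ΔP_B = -0.077 × (8.9%) = -0.7%.

-0.7%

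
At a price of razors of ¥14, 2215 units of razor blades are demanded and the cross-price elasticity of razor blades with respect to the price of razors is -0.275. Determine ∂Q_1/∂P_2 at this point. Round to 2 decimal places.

-43.51

ε = (∂Q_1/∂P_2)·(P_2/Q_1) ⇒ ∂Q_1/∂P_2 = ε·Q_1/P_2 = -0.275 × 2215/14 ≈ -43.51.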